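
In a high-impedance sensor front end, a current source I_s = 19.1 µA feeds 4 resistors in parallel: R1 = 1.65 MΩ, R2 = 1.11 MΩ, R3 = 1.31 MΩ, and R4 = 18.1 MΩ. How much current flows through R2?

I ≈ 7.40 µA

Conductances: ΣG = 1/1.65 + 1/1.11 + 1/1.31 + 1/18.1 = 2.326 (1/MΩ).
By the current-divider rule, I = I_s · G_k/ΣG = 19.1 × 0.3874 = 7.399 µA.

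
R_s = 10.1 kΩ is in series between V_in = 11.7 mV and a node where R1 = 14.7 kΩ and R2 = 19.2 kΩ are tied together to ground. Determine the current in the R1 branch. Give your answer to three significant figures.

Parallel bank: R_p = 1/(1/14.7 + 1/19.2) = 8.326 kΩ.
Node voltage V_A = V_in · R_p/(R_s + R_p) = 11.7 × 0.4519 = 5.287 mV.
Branch current I = V_A/R1 = 5.287/14.7 = 0.3596 µA.
(Check via current divider: I_total = 0.6350 µA; share G_k/ΣG = 0.5664 → same result.)

I ≈ 0.360 µA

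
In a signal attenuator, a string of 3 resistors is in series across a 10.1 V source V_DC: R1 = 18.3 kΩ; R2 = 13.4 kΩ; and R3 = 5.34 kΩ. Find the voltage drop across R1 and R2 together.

Total series resistance ΣR = 18.3 + 13.4 + 5.34 = 37.04 kΩ.
R_{R1..R2} = 18.3 + 13.4 = 31.70 kΩ.
V = V_DC · R/ΣR = 10.1 × 0.8558 = 8.644 V.

V ≈ 8.64 V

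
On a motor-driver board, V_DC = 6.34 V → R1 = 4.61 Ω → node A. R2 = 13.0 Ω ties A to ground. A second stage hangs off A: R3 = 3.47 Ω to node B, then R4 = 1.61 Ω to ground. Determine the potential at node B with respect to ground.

V_B ≈ 0.888 V

The second stage (R3 + R4 = 5.080 Ω) loads node A in parallel with R2.
Effective lower resistance at A: R2 ‖ 5.080 = 3.653 Ω.
V_A = 6.34 × 3.653/(4.61 + 3.653) = 2.803 V.
Stage 2 is unloaded, so V_B = V_A · R4/(R3+R4) = 2.803 × 1.61/5.080 = 0.8883 V.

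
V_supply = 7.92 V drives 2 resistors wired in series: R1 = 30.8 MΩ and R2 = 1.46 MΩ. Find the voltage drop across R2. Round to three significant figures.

ΣR = 30.8 + 1.46 = 32.26 MΩ.
V = V_supply · R/ΣR = 7.92 × 0.04526 = 0.3584 V.

V ≈ 0.358 V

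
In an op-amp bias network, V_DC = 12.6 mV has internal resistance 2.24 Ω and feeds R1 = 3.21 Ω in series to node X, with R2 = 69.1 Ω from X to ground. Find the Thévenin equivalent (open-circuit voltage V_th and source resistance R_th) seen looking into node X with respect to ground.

V_th ≈ 11.7 mV, R_th ≈ 5.05 Ω

R1' = 2.24 + 3.21 = 5.450 Ω (source resistance + R1).
With X open, the divider is unloaded: V_th = 12.6 × 69.1/74.55 = 11.68 mV.
Zeroing V_DC shorts the top of R1' to ground, so R_th = R1' ‖ R2 = 5.052 Ω.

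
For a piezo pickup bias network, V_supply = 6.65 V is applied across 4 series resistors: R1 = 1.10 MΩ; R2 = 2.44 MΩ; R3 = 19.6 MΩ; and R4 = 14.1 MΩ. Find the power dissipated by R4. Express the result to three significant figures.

P ≈ 0.450 µW

ΣR = 37.24 MΩ → I = 6.65/37.24 = 0.1786 µA.
P = I²R = 0.03189 × 14.1 = 0.4496 µW.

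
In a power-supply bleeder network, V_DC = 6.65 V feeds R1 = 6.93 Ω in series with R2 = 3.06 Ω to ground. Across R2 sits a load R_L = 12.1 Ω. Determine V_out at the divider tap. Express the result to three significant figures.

R2 ‖ R_L = (3.06 × 12.1)/(3.06 + 12.1) = 2.442 Ω.
Now apply the divider: V_out = 6.65 × 0.2606 = 1.733 V.

V_out ≈ 1.73 V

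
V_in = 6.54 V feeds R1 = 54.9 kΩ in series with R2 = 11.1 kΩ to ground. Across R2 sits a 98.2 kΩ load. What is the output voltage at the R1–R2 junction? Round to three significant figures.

V_out ≈ 1.01 V

The load sits in parallel with R2, giving an effective lower resistance R2' = R2·R_L/(R2+R_L) = 9.973 kΩ.
Then V_out = V_in · R2'/(R1 + R2') = 6.54 × 9.973/64.87 = 1.005 V.
(Unloaded it would be 1.10 V; the load pulls it down.)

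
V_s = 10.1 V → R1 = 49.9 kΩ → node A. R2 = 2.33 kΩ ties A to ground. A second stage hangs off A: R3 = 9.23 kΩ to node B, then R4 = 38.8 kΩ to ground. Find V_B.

V_B ≈ 0.348 V

The second stage (R3 + R4 = 48.03 kΩ) loads node A in parallel with R2.
Effective lower resistance at A: R2 ‖ 48.03 = 2.222 kΩ.
First divider: V_A = V_s · 2.222/(49.9 + 2.222) = 0.4306 V.
Stage 2 is unloaded, so V_B = V_A · R4/(R3+R4) = 0.4306 × 38.8/48.03 = 0.3479 V.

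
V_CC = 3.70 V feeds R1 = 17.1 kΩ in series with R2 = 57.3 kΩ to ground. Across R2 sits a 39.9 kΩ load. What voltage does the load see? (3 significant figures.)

V_out ≈ 2.14 V

First combine the lower leg with the load: R2 ‖ R_L = 23.52 kΩ.
Voltage divider with the loaded lower leg: V_out = 3.70 × 23.52/(17.1 + 23.52) = 3.70 × 0.5790 = 2.142 V.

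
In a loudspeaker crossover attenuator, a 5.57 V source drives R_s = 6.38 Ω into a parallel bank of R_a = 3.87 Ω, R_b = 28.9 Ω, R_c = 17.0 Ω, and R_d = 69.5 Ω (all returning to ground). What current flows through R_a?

Parallel bank: R_p = 1/(1/3.87 + 1/28.9 + 1/17.0 + 1/69.5) = 2.731 Ω.
V_A = 5.57 × 2.731/9.111 = 1.669 V.
Branch current I = V_A/R_a = 1.669/3.87 = 0.4314 A.

I ≈ 0.431 A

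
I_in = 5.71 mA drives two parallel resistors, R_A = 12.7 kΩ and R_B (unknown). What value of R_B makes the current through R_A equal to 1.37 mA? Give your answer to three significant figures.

The fraction through R_A equals R_B/(R_A+R_B).
With f = 0.2399, R_B = R_A · f/(1−f) = 12.7 × 0.3157 = 4.009 kΩ.

R_B ≈ 4.01 kΩ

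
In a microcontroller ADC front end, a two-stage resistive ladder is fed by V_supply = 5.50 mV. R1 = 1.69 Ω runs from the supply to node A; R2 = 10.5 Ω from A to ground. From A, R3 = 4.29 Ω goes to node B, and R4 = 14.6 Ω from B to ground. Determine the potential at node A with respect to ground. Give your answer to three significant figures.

V_A ≈ 4.40 mV

Node A sees R2 in parallel with the series input of stage 2, R3 + R4 = 18.89 Ω.
Effective lower resistance at A: R2 ‖ 18.89 = 6.749 Ω.
First divider: V_A = V_supply · 6.749/(1.69 + 6.749) = 4.399 mV.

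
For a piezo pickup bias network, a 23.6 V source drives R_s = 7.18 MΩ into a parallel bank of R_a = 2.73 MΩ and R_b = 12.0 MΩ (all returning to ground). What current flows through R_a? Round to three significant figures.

I ≈ 2.04 µA

Combine the parallel branches: R_p = (1/2.73 + 1/12.0)⁻¹ = 2.224 MΩ.
Node voltage V_A = V_DC · R_p/(R_s + R_p) = 23.6 × 0.2365 = 5.581 V.
I(R_a) = V_A / R_a = 5.581/2.73 = 2.044 µA.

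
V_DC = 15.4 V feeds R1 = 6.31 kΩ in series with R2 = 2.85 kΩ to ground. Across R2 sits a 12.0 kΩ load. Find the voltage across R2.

R2 ‖ R_L = (2.85 × 12.0)/(2.85 + 12.0) = 2.303 kΩ.
Voltage divider with the loaded lower leg: V_out = 15.4 × 2.303/(6.31 + 2.303) = 15.4 × 0.2674 = 4.118 V.
(Unloaded it would be 4.79 V; the load pulls it down.)

V_out ≈ 4.12 V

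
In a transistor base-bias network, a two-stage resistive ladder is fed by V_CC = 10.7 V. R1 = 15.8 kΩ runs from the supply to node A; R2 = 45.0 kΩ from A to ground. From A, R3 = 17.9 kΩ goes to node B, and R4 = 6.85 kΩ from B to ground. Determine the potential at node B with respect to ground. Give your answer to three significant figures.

V_B ≈ 1.49 V

Node A sees R2 in parallel with the series input of stage 2, R3 + R4 = 24.75 kΩ.
R2 ‖ (R3+R4) = 15.97 kΩ.
V_A = 10.7 × 15.97/(15.8 + 15.97) = 5.378 V.
V_B = V_A × 0.2768 = 1.489 V.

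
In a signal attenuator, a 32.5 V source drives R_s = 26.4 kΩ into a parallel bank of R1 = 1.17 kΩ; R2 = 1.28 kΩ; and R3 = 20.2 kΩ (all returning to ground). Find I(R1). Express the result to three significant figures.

I ≈ 0.611 mA

Equivalent of the parallel group: R_p = 0.5933 kΩ.
V_A by voltage divider: V_A = 32.5 × 0.5933/(26.4 + 0.5933) = 0.7143 V.
I(R1) = V_A / R1 = 0.7143/1.17 = 0.6106 mA.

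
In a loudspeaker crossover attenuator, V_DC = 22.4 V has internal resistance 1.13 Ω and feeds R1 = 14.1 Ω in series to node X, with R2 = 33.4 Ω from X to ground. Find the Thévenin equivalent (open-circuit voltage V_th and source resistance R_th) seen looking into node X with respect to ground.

R1' = 1.13 + 14.1 = 15.23 Ω (source resistance + R1).
V_th is the unloaded tap voltage: V_DC · R2/(R1'+R2) = 22.4 × 0.6868 = 15.38 V.
Looking into X with the source shorted: R_th = R1'·R2/(R1'+R2) = 15.23 × 33.4/48.63 = 10.46 Ω.

V_th ≈ 15.4 V, R_th ≈ 10.5 Ω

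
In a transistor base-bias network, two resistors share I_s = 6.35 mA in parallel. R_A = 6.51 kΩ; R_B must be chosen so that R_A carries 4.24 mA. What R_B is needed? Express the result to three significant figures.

In a two-way split, I_A/I_s = R_B/(R_A + R_B).
4.24/6.35 = R_B/(R_A + R_B) → R_B = R_A · (0.6677)/(1 − 0.6677) = 6.51 × 2.009 = 13.08 kΩ.

R_B ≈ 13.1 kΩ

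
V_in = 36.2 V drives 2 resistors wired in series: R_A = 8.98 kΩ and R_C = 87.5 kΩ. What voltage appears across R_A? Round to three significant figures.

ΣR = 8.98 + 87.5 = 96.48 kΩ.
Voltage divider: V = V_in · (8.980 / 96.48) = 36.2 × 0.09308 = 3.369 V.

V ≈ 3.37 V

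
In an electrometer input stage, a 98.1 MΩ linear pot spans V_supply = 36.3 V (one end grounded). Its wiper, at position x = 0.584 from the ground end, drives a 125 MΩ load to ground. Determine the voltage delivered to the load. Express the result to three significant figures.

Lower segment x·R_p = 57.29 MΩ; upper segment (1−x)·R_p = 40.81 MΩ.
R_L loads the lower segment: effective lower R = 39.29 MΩ.
Loaded-divider output: V_out = 36.3 × 0.4905 = 17.80 V.

V_out ≈ 17.8 V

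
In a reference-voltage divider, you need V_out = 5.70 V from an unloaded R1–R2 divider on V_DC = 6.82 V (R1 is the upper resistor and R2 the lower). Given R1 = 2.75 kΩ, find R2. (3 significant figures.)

V_out/V_DC = R2/(R1+R2) = 0.8358.
So R2 = R1 · V_out/(V_DC − V_out) = 2.75 × 5.70/(6.82 − 5.70) = 2.75 × 5.089 = 14.00 kΩ.

R2 ≈ 14.0 kΩ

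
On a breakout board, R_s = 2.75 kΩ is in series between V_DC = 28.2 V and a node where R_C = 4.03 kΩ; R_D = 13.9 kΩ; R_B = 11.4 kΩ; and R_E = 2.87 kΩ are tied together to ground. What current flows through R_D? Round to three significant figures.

I ≈ 0.659 mA

Combine the parallel branches: R_p = (1/4.03 + 1/13.9 + 1/11.4 + 1/2.87)⁻¹ = 1.322 kΩ.
V_A by voltage divider: V_A = 28.2 × 1.322/(2.75 + 1.322) = 9.157 V.
Branch current I = V_A/R_D = 9.157/13.9 = 0.6588 mA.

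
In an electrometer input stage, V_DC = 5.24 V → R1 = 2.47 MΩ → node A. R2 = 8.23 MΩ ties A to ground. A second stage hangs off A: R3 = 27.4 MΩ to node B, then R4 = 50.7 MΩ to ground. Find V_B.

The second stage (R3 + R4 = 78.10 MΩ) loads node A in parallel with R2.
Effective lower resistance at A: R2 ‖ 78.10 = 7.445 MΩ.
So V_A = 5.24 × 0.7509 = 3.935 V.
V_B = V_A × 0.6492 = 2.554 V.

V_B ≈ 2.55 V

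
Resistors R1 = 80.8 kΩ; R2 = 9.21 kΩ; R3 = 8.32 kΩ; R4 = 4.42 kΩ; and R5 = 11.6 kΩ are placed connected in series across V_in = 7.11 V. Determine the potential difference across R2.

Series total: ΣR = 80.8 + 9.21 + 8.32 + 4.42 + 11.6 = 114.3 kΩ.
Voltage divider: V = V_in · (9.210 / 114.3) = 7.11 × 0.08054 = 0.5727 V.

V ≈ 0.573 V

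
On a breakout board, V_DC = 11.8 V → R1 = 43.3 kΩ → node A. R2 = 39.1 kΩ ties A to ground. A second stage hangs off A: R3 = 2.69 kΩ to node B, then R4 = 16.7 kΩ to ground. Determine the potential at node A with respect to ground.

V_A ≈ 2.72 V

Node A sees R2 in parallel with the series input of stage 2, R3 + R4 = 19.39 kΩ.
Effective lower resistance at A: R2 ‖ 19.39 = 12.96 kΩ.
V_A = 11.8 × 12.96/(43.3 + 12.96) = 2.719 V.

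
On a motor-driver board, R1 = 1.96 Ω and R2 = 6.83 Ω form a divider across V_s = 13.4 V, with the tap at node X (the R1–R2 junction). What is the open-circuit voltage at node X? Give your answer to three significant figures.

With X open, the divider is unloaded: V_th = 13.4 × 6.83/8.790 = 10.41 V.

V_th ≈ 10.4 V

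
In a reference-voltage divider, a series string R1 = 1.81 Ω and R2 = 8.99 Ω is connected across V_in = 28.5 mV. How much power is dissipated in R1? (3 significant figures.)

P ≈ 12.6 µW

The common current is I = 28.5/10.80 = 2.639 mA.
V(R1) = I·R = 4.776 mV; P = V·I = 4.776 × 2.639 = 12.60 µW.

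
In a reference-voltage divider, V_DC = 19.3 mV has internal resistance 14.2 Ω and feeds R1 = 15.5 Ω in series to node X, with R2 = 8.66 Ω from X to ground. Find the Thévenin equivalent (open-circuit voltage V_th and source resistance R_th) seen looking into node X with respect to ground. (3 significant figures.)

R1' = 14.2 + 15.5 = 29.70 Ω (source resistance + R1).
V_th is the unloaded tap voltage: V_DC · R2/(R1'+R2) = 19.3 × 0.2258 = 4.357 mV.
Looking into X with the source shorted: R_th = R1'·R2/(R1'+R2) = 29.70 × 8.66/38.36 = 6.705 Ω.

V_th ≈ 4.36 mV, R_th ≈ 6.70 Ω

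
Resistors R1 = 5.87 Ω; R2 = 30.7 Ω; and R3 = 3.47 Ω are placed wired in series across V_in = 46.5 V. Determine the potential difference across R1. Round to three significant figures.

Series total: ΣR = 5.87 + 30.7 + 3.47 = 40.04 Ω.
V = V_in · R/ΣR = 46.5 × 0.1466 = 6.817 V.

V ≈ 6.82 V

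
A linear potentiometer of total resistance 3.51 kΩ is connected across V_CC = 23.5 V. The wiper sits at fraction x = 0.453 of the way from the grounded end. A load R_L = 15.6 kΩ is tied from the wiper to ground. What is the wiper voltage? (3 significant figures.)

The pot divides into 1.920 kΩ above the wiper and 1.590 kΩ below.
Lower segment in parallel with the load: 1.590 ‖ 15.6 = 1.443 kΩ.
Loaded-divider output: V_out = 23.5 × 0.4291 = 10.08 V.
(Unloaded: V_out = x·V_CC = 10.6 V.)

V_out ≈ 10.1 V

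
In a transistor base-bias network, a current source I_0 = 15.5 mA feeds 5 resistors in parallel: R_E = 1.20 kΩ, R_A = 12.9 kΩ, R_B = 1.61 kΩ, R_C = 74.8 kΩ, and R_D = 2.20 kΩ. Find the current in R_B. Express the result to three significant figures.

Conductances: ΣG = 1/1.20 + 1/12.9 + 1/1.61 + 1/74.8 + 1/2.20 = 2.000 (1/kΩ).
Current divider: I(R_B) = I_0 · G_k/ΣG = 15.5 × (0.6211/2.000) = 15.5 × 0.3106 = 4.814 mA.

I ≈ 4.81 mA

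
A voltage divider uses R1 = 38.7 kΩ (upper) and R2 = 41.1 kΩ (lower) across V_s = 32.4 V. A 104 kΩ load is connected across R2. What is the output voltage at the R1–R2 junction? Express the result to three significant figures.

V_out ≈ 14.0 V

First combine the lower leg with the load: R2 ‖ R_L = 29.46 kΩ.
Voltage divider with the loaded lower leg: V_out = 32.4 × 29.46/(38.7 + 29.46) = 32.4 × 0.4322 = 14.00 V.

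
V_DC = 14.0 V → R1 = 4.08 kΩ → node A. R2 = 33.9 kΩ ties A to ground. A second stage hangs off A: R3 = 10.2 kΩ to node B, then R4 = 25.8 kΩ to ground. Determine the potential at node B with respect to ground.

The second stage (R3 + R4 = 36.00 kΩ) loads node A in parallel with R2.
R2 ‖ (R3+R4) = 17.46 kΩ.
First divider: V_A = V_DC · 17.46/(4.08 + 17.46) = 11.35 V.
Then the unloaded second divider: V_B = V_A × R4/(R3+R4) = 11.35 × 0.7167 = 8.133 V.

V_B ≈ 8.13 V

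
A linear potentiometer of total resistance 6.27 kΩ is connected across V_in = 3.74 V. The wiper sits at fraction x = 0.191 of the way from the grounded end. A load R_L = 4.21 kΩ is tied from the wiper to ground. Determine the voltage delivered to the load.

Lower segment x·R_p = 1.198 kΩ; upper segment (1−x)·R_p = 5.072 kΩ.
R_L loads the lower segment: effective lower R = 0.9324 kΩ.
V_out = 3.74 × 0.9324/(5.072 + 0.9324) = 0.5807 V.

V_out ≈ 0.581 V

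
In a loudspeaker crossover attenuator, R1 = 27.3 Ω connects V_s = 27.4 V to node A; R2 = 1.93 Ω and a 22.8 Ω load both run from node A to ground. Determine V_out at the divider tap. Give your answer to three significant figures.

R2 ‖ R_L = (1.93 × 22.8)/(1.93 + 22.8) = 1.779 Ω.
Then V_out = V_s · R2'/(R1 + R2') = 27.4 × 1.779/29.08 = 1.677 V.

V_out ≈ 1.68 V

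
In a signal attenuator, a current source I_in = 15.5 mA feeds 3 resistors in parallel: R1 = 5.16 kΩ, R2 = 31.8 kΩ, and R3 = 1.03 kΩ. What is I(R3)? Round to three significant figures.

ΣG = 1/5.16 + 1/31.8 + 1/1.03 = 1.196.
By the current-divider rule, I = I_in · G_k/ΣG = 15.5 × 0.8117 = 12.58 mA.

I ≈ 12.6 mA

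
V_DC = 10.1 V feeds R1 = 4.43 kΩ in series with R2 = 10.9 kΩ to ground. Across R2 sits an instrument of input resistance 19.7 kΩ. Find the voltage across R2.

V_out ≈ 6.19 V

The load sits in parallel with R2, giving an effective lower resistance R2' = R2·R_L/(R2+R_L) = 7.017 kΩ.
Voltage divider with the loaded lower leg: V_out = 10.1 × 7.017/(4.43 + 7.017) = 10.1 × 0.6130 = 6.191 V.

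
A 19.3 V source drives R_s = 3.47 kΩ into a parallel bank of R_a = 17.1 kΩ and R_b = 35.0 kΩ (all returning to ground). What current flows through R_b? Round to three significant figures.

I ≈ 0.424 mA

Parallel bank: R_p = 1/(1/17.1 + 1/35.0) = 11.49 kΩ.
V_A = 19.3 × 11.49/14.96 = 14.82 V.
I(R_b) = V_A / R_b = 14.82/35.0 = 0.4235 mA.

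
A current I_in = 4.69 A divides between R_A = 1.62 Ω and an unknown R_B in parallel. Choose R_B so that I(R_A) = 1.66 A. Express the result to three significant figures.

R_B ≈ 0.888 Ω

Two-branch current divider: I_A = I_in · R_B/(R_A + R_B).
With f = 0.3539, R_B = R_A · f/(1−f) = 1.62 × 0.5479 = 0.8875 Ω.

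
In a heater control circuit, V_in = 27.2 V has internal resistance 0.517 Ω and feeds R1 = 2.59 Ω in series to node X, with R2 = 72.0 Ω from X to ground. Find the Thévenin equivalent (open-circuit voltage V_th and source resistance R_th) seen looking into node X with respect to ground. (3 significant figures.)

R1' = 0.517 + 2.59 = 3.107 Ω (source resistance + R1).
With X open, the divider is unloaded: V_th = 27.2 × 72.0/75.11 = 26.07 V.
Looking into X with the source shorted: R_th = R1'·R2/(R1'+R2) = 3.107 × 72.0/75.11 = 2.978 Ω.

V_th ≈ 26.1 V, R_th ≈ 2.98 Ω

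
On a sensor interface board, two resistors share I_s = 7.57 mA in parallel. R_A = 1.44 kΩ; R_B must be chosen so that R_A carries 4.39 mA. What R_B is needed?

In a two-way split, I_A/I_s = R_B/(R_A + R_B).
With f = 0.5799, R_B = R_A · f/(1−f) = 1.44 × 1.381 = 1.988 kΩ.

R_B ≈ 1.99 kΩ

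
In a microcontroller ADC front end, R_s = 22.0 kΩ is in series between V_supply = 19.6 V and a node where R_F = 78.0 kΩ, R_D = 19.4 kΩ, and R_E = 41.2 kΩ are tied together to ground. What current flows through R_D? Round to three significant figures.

Combine the parallel branches: R_p = (1/78.0 + 1/19.4 + 1/41.2)⁻¹ = 11.28 kΩ.
V_A = 19.6 × 11.28/33.28 = 6.644 V.
I(R_D) = V_A / R_D = 6.644/19.4 = 0.3425 mA.

I ≈ 0.342 mA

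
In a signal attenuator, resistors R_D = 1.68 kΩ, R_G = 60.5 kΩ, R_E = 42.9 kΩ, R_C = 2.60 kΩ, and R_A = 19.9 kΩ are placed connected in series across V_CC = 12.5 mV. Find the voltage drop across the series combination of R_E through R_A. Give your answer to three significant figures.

ΣR = 1.68 + 60.5 + 42.9 + 2.60 + 19.9 = 127.6 kΩ.
R_{R_E..R_A} = 42.9 + 2.60 + 19.9 = 65.40 kΩ.
V = V_CC · R/ΣR = 12.5 × 0.5126 = 6.408 mV.

V ≈ 6.41 mV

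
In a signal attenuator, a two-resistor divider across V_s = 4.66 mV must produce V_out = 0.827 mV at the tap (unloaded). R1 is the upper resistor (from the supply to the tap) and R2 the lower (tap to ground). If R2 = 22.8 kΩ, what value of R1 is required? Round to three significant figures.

V_out/V_s = R2/(R1+R2) = 0.1775.
R1 = R2·(1/k − 1) = 22.8 × 4.635 = 105.7 kΩ.

R1 ≈ 106 kΩ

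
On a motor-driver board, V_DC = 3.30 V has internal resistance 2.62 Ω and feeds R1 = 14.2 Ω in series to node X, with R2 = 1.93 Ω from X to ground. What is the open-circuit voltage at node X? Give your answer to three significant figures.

R1' = 2.62 + 14.2 = 16.82 Ω (source resistance + R1).
V_th is the unloaded tap voltage: V_DC · R2/(R1'+R2) = 3.30 × 0.1029 = 0.3397 V.

V_th ≈ 0.340 V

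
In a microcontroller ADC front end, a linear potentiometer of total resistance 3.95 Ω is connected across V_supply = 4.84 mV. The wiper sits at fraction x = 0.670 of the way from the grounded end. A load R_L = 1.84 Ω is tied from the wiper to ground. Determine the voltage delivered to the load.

V_out ≈ 2.20 mV

Lower segment x·R_p = 2.647 Ω; upper segment (1−x)·R_p = 1.303 Ω.
Lower segment in parallel with the load: 2.647 ‖ 1.84 = 1.085 Ω.
Then V_out = V_supply · 1.085/(1.303 + 1.085) = 2.199 mV.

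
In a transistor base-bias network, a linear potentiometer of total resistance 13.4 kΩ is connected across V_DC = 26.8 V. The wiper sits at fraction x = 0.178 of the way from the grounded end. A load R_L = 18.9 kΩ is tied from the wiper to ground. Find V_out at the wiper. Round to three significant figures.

V_out ≈ 4.32 V

Split the track: R_lower = x·R_p = 2.385 kΩ, R_upper = (1−x)·R_p = 11.01 kΩ.
R_L loads the lower segment: effective lower R = 2.118 kΩ.
V_out = 26.8 × 2.118/(11.01 + 2.118) = 4.322 V.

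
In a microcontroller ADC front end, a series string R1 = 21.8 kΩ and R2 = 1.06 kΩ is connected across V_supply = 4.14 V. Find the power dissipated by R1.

P ≈ 0.715 mW

The common current is I = 4.14/22.86 = 0.1811 mA.
P(R1) = I²·R1 = (0.1811)² × 21.8 = 0.7150 mW.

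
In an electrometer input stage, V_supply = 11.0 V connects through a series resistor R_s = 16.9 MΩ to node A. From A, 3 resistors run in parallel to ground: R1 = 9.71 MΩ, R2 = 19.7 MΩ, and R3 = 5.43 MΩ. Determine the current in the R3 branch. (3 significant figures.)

I ≈ 0.302 µA

Parallel bank: R_p = 1/(1/9.71 + 1/19.7 + 1/5.43) = 2.959 MΩ.
Node voltage V_A = V_supply · R_p/(R_s + R_p) = 11.0 × 0.1490 = 1.639 V.
Branch current I = V_A/R3 = 1.639/5.43 = 0.3019 µA.
(Check via current divider: I_total = 0.5539 µA; share G_k/ΣG = 0.5450 → same result.)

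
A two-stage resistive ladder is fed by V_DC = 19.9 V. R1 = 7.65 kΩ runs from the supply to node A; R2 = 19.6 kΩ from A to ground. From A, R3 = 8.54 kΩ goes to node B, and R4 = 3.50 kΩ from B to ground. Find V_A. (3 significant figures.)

V_A ≈ 9.82 V

Node A sees R2 in parallel with the series input of stage 2, R3 + R4 = 12.04 kΩ.
R2 ‖ (R3+R4) = 7.458 kΩ.
First divider: V_A = V_DC · 7.458/(7.65 + 7.458) = 9.824 V.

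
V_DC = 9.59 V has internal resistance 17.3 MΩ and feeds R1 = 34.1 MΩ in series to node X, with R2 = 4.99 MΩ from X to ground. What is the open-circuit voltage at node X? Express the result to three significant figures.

V_th ≈ 0.849 V

R1' = 17.3 + 34.1 = 51.40 MΩ (source resistance + R1).
With X open, the divider is unloaded: V_th = 9.59 × 4.99/56.39 = 0.8486 V.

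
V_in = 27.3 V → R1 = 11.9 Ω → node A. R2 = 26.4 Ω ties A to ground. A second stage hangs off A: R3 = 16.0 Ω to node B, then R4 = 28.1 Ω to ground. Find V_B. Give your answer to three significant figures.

V_B ≈ 10.1 V

Node A sees R2 in parallel with the series input of stage 2, R3 + R4 = 44.10 Ω.
R2 ‖ (R3+R4) = 16.51 Ω.
First divider: V_A = V_in · 16.51/(11.9 + 16.51) = 15.87 V.
Stage 2 is unloaded, so V_B = V_A · R4/(R3+R4) = 15.87 × 28.1/44.10 = 10.11 V.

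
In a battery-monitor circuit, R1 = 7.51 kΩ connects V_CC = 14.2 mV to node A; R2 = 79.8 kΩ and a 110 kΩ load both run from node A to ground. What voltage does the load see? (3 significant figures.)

V_out ≈ 12.2 mV

First combine the lower leg with the load: R2 ‖ R_L = 46.25 kΩ.
Now apply the divider: V_out = 14.2 × 0.8603 = 12.22 mV.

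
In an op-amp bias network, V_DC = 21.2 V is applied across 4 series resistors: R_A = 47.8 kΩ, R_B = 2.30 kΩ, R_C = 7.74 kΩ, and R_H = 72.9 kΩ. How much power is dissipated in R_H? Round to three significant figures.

Series current I = V_DC/ΣR = 21.2/130.7 = 0.1622 mA.
P = I²R = 0.02629 × 72.9 = 1.917 mW.

P ≈ 1.92 mW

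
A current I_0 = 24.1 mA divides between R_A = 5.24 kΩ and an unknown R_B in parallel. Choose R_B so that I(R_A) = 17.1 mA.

R_B ≈ 12.8 kΩ

Two-branch current divider: I_A = I_0 · R_B/(R_A + R_B).
17.1/24.1 = R_B/(R_A + R_B) → R_B = R_A · (0.7095)/(1 − 0.7095) = 5.24 × 2.443 = 12.80 kΩ.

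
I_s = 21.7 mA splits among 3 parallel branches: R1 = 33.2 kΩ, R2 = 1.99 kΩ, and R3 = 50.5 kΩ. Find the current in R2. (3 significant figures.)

Conductances: ΣG = 1/33.2 + 1/1.99 + 1/50.5 = 0.5524 (1/kΩ).
R2 takes the fraction G_k/ΣG = 0.5025/0.5524 = 0.9096, so I = 21.7 × 0.9096 = 19.74 mA.

I ≈ 19.7 mA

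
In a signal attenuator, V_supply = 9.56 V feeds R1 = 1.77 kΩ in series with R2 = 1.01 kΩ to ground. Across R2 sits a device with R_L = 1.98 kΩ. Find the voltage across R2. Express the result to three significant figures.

V_out ≈ 2.62 V

The load sits in parallel with R2, giving an effective lower resistance R2' = R2·R_L/(R2+R_L) = 0.6688 kΩ.
Then V_out = V_supply · R2'/(R1 + R2') = 9.56 × 0.6688/2.439 = 2.622 V.
(Unloaded it would be 3.47 V; the load pulls it down.)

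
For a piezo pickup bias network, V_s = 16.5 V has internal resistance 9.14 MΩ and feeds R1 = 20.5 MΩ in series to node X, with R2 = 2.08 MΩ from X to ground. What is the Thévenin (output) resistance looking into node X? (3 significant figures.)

R1' = 9.14 + 20.5 = 29.64 MΩ (source resistance + R1).
Looking into X with the source shorted: R_th = R1'·R2/(R1'+R2) = 29.64 × 2.08/31.72 = 1.944 MΩ.

R_th ≈ 1.94 MΩ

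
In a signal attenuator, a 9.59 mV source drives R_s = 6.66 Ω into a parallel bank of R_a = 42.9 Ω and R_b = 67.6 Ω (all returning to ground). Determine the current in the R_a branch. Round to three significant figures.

I ≈ 0.178 mA

Combine the parallel branches: R_p = (1/42.9 + 1/67.6)⁻¹ = 26.24 Ω.
Node voltage V_A = V_supply · R_p/(R_s + R_p) = 9.59 × 0.7976 = 7.649 mV.
Branch current I = V_A/R_a = 7.649/42.9 = 0.1783 mA.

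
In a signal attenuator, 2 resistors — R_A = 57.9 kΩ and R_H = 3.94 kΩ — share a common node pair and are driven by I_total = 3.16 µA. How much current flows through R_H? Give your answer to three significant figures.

For two parallel branches, I_k = I_total · (other R)/(sum of R).
I(R_H) = 3.16 × 57.9/(57.9 + 3.94) = 3.16 × 0.9363 = 2.959 µA.

I ≈ 2.96 µA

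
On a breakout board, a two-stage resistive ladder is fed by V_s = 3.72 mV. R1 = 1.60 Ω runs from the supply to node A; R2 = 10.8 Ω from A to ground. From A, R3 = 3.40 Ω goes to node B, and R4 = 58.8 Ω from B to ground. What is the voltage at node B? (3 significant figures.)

Node A sees R2 in parallel with the series input of stage 2, R3 + R4 = 62.20 Ω.
Effective lower resistance at A: R2 ‖ 62.20 = 9.202 Ω.
So V_A = 3.72 × 0.8519 = 3.169 mV.
Then the unloaded second divider: V_B = V_A × R4/(R3+R4) = 3.169 × 0.9453 = 2.996 mV.

V_B ≈ 3.00 mV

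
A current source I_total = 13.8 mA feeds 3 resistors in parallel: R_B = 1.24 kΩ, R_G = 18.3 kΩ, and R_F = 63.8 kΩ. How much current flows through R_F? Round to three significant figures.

Total conductance ΣG = 1/1.24 + 1/18.3 + 1/63.8 = 0.8768 (units of 1/kΩ).
By the current-divider rule, I = I_total · G_k/ΣG = 13.8 × 0.01788 = 0.2467 mA.

I ≈ 0.247 mA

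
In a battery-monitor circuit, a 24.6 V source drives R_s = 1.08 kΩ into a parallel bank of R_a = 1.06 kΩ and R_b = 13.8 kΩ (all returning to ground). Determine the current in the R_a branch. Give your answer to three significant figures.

I ≈ 11.1 mA

Combine the parallel branches: R_p = (1/1.06 + 1/13.8)⁻¹ = 0.9844 kΩ.
V_A by voltage divider: V_A = 24.6 × 0.9844/(1.08 + 0.9844) = 11.73 V.
I(R_a) = V_A / R_a = 11.73/1.06 = 11.07 mA.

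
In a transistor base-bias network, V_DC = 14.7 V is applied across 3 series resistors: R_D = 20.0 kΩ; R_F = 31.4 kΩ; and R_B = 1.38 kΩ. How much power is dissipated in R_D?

P ≈ 1.55 mW

The common current is I = 14.7/52.78 = 0.2785 mA.
P(R_D) = I²·R_D = (0.2785)² × 20.0 = 1.551 mW.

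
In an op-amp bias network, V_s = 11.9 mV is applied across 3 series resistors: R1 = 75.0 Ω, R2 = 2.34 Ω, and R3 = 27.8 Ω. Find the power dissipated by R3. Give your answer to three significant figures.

The common current is I = 11.9/105.1 = 0.1132 mA.
V(R3) = I·R = 3.146 mV; P = V·I = 3.146 × 0.1132 = 0.3561 µW.

P ≈ 0.356 µW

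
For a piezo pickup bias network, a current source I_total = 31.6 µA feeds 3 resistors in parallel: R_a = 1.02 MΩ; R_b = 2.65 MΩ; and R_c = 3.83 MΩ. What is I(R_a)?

I ≈ 19.1 µA

Total conductance ΣG = 1/1.02 + 1/2.65 + 1/3.83 = 1.619 (units of 1/MΩ).
R_a takes the fraction G_k/ΣG = 0.9804/1.619 = 0.6056, so I = 31.6 × 0.6056 = 19.14 µA.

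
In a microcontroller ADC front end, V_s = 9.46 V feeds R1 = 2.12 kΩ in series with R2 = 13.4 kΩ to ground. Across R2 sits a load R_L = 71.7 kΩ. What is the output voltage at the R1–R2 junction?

First combine the lower leg with the load: R2 ‖ R_L = 11.29 kΩ.
Then V_out = V_s · R2'/(R1 + R2') = 9.46 × 11.29/13.41 = 7.964 V.
(Unloaded it would be 8.17 V; the load pulls it down.)

V_out ≈ 7.96 V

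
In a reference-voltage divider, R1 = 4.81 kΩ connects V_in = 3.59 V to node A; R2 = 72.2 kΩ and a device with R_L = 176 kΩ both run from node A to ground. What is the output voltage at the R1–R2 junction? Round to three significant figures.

V_out ≈ 3.28 V

First combine the lower leg with the load: R2 ‖ R_L = 51.20 kΩ.
Now apply the divider: V_out = 3.59 × 0.9141 = 3.282 V.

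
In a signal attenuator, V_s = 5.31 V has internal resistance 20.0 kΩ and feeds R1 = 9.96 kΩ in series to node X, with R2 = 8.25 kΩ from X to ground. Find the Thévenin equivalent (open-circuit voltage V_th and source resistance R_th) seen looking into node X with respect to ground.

R1' = 20.0 + 9.96 = 29.96 kΩ (source resistance + R1).
Open-circuit (no load on X): V_th = V_s · R2/(R1' + R2) = 5.31 × 8.25/(29.96 + 8.25) = 1.146 V.
Looking into X with the source shorted: R_th = R1'·R2/(R1'+R2) = 29.96 × 8.25/38.21 = 6.469 kΩ.

V_th ≈ 1.15 V, R_th ≈ 6.47 kΩ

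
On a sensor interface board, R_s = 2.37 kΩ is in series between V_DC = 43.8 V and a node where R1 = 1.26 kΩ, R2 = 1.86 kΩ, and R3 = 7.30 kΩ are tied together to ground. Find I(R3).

I ≈ 1.34 mA

Combine the parallel branches: R_p = (1/1.26 + 1/1.86 + 1/7.30)⁻¹ = 0.6811 kΩ.
V_A = 43.8 × 0.6811/3.051 = 9.777 V.
I(R3) = V_A / R3 = 9.777/7.30 = 1.339 mA.
(Equivalently: I_total = 14.36 mA, then current-divider fraction G_k/ΣG = 0.09330.)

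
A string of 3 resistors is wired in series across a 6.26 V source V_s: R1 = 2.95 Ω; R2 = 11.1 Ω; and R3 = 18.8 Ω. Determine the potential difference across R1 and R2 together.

Series total: ΣR = 2.95 + 11.1 + 18.8 = 32.85 Ω.
R_{R1..R2} = 2.95 + 11.1 = 14.05 Ω.
Voltage divider: V = V_s · (14.05 / 32.85) = 6.26 × 0.4277 = 2.677 V.

V ≈ 2.68 V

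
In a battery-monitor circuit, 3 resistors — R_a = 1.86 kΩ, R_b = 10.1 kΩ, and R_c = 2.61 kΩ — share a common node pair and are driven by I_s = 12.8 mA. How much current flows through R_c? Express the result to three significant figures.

Conductances: ΣG = 1/1.86 + 1/10.1 + 1/2.61 = 1.020 (1/kΩ).
R_c takes the fraction G_k/ΣG = 0.3831/1.020 = 0.3757, so I = 12.8 × 0.3757 = 4.809 mA.

I ≈ 4.81 mA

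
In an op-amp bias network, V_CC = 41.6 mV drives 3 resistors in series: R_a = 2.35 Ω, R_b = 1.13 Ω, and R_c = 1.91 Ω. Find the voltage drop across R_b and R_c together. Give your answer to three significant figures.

V ≈ 23.5 mV

Total series resistance ΣR = 2.35 + 1.13 + 1.91 = 5.390 Ω.
R_{R_b..R_c} = 1.13 + 1.91 = 3.040 Ω.
Voltage divider: V = V_CC · (3.040 / 5.390) = 41.6 × 0.5640 = 23.46 mV.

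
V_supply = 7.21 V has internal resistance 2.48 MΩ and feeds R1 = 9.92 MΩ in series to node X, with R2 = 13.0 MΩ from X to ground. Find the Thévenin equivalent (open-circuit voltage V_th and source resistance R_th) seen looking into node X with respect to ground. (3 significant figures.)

V_th ≈ 3.69 V, R_th ≈ 6.35 MΩ

R1' = 2.48 + 9.92 = 12.40 MΩ (source resistance + R1).
Open-circuit (no load on X): V_th = V_supply · R2/(R1' + R2) = 7.21 × 13.0/(12.40 + 13.0) = 3.690 V.
With V_supply suppressed (replaced by a short), R_th = R1' ‖ R2 = (12.40 × 13.0)/(12.40 + 13.0) = 6.346 MΩ.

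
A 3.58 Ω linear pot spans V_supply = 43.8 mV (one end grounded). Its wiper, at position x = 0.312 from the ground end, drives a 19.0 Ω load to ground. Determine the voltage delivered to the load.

V_out ≈ 13.1 mV

The pot divides into 2.463 Ω above the wiper and 1.117 Ω below.
Lower segment in parallel with the load: 1.117 ‖ 19.0 = 1.055 Ω.
V_out = 43.8 × 1.055/(2.463 + 1.055) = 13.13 mV.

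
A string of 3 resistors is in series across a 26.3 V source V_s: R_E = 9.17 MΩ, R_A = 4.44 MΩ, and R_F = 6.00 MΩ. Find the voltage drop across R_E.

Total series resistance ΣR = 9.17 + 4.44 + 6.00 = 19.61 MΩ.
V = V_s · R/ΣR = 26.3 × 0.4676 = 12.30 V.

V ≈ 12.3 V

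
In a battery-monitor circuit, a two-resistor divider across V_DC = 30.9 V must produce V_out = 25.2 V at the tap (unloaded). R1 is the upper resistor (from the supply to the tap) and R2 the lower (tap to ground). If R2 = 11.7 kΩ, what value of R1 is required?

Required fraction k = V_out/V_DC = 0.8155.
Rearranging, R1 = R2·(1−k)/k = 11.7 × 0.2262 = 2.646 kΩ.

R1 ≈ 2.65 kΩ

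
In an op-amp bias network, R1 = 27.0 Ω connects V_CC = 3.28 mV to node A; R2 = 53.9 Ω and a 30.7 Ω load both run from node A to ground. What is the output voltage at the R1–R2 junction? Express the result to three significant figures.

V_out ≈ 1.38 mV

The load sits in parallel with R2, giving an effective lower resistance R2' = R2·R_L/(R2+R_L) = 19.56 Ω.
Then V_out = V_CC · R2'/(R1 + R2') = 3.28 × 19.56/46.56 = 1.378 mV.
(Unloaded it would be 2.19 mV; the load pulls it down.)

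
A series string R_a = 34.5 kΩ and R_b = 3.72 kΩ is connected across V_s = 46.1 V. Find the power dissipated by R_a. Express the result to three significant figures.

P ≈ 50.2 mW

The common current is I = 46.1/38.22 = 1.206 mA.
P(R_a) = I²·R_a = (1.206)² × 34.5 = 50.19 mW.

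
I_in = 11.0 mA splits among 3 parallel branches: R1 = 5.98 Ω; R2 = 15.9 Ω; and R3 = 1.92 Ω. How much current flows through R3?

Conductances: ΣG = 1/5.98 + 1/15.9 + 1/1.92 = 0.7510 (1/Ω).
R3 takes the fraction G_k/ΣG = 0.5208/0.7510 = 0.6936, so I = 11.0 × 0.6936 = 7.629 mA.

I ≈ 7.63 mA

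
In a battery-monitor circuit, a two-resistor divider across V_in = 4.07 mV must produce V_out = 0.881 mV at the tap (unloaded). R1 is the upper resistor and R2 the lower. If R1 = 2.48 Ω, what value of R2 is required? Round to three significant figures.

R2 ≈ 0.685 Ω

The divider ratio is R2/(R1+R2) = 0.881/4.07 = 0.2165.
R2 = R1 · 0.2165/(1 − 0.2165) = 0.6851 Ω.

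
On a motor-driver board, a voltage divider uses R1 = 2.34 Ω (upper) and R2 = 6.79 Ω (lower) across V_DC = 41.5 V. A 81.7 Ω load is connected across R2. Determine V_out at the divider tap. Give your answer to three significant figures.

First combine the lower leg with the load: R2 ‖ R_L = 6.269 Ω.
Now apply the divider: V_out = 41.5 × 0.7282 = 30.22 V.

V_out ≈ 30.2 V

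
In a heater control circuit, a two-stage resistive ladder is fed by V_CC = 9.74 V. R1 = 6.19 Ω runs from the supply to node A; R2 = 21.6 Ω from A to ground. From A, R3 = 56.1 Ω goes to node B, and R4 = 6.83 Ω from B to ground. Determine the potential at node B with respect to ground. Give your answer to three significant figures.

V_B ≈ 0.763 V

Node A sees R2 in parallel with the series input of stage 2, R3 + R4 = 62.93 Ω.
Effective lower resistance at A: R2 ‖ 62.93 = 16.08 Ω.
So V_A = 9.74 × 0.7221 = 7.033 V.
Then the unloaded second divider: V_B = V_A × R4/(R3+R4) = 7.033 × 0.1085 = 0.7633 V.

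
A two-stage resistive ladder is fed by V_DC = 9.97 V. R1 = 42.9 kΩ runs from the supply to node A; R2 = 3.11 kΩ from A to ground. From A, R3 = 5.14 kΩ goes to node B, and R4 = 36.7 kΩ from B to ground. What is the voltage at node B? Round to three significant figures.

Node A sees R2 in parallel with the series input of stage 2, R3 + R4 = 41.84 kΩ.
Effective lower resistance at A: R2 ‖ 41.84 = 2.895 kΩ.
First divider: V_A = V_DC · 2.895/(42.9 + 2.895) = 0.6302 V.
V_B = V_A × 0.8772 = 0.5528 V.

V_B ≈ 0.553 V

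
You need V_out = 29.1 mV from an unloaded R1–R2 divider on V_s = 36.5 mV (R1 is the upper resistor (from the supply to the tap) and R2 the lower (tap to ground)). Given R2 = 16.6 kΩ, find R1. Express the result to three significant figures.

R1 ≈ 4.22 kΩ

The divider ratio is R2/(R1+R2) = 29.1/36.5 = 0.7973.
R1 = R2·(1/k − 1) = 16.6 × 0.2543 = 4.221 kΩ.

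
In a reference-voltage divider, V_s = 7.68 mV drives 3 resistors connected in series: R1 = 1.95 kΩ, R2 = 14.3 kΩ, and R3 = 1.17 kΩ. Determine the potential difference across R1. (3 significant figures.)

V ≈ 0.860 mV

Total series resistance ΣR = 1.95 + 14.3 + 1.17 = 17.42 kΩ.
By the voltage-divider rule, V = 7.68 × 1.950/17.42 = 0.8597 mV.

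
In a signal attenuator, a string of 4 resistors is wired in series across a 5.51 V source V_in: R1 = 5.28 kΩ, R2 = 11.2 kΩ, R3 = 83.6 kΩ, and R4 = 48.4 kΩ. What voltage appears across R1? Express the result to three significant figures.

Series total: ΣR = 5.28 + 11.2 + 83.6 + 48.4 = 148.5 kΩ.
By the voltage-divider rule, V = 5.51 × 5.280/148.5 = 0.1959 V.

V ≈ 0.196 V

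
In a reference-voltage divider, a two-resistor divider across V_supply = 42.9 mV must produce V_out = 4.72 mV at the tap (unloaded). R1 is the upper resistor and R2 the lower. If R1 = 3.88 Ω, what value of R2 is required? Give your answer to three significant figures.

R2 ≈ 0.480 Ω

V_out/V_supply = R2/(R1+R2) = 0.1100.
R2 = R1 · 0.1100/(1 − 0.1100) = 0.4797 Ω.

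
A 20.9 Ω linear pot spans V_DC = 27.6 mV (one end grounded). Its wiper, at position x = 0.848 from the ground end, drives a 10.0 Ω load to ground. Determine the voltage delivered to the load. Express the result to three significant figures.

The pot divides into 3.177 Ω above the wiper and 17.72 Ω below.
R_L loads the lower segment: effective lower R = 6.393 Ω.
Then V_out = V_DC · 6.393/(3.177 + 6.393) = 18.44 mV.
(Unloaded: V_out = x·V_DC = 23.4 mV.)

V_out ≈ 18.4 mV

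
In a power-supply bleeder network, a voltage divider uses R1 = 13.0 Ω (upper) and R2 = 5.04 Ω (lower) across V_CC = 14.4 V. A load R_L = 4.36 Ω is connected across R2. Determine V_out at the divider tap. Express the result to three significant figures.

V_out ≈ 2.19 V

The load sits in parallel with R2, giving an effective lower resistance R2' = R2·R_L/(R2+R_L) = 2.338 Ω.
Then V_out = V_CC · R2'/(R1 + R2') = 14.4 × 2.338/15.34 = 2.195 V.
(Unloaded it would be 4.02 V; the load pulls it down.)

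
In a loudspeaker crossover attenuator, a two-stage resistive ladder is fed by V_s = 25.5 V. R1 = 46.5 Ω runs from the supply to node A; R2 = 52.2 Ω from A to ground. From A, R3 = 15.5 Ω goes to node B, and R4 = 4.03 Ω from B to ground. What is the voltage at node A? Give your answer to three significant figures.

V_A ≈ 5.97 V

The second stage (R3 + R4 = 19.53 Ω) loads node A in parallel with R2.
R2 ‖ (R3+R4) = 14.21 Ω.
First divider: V_A = V_s · 14.21/(46.5 + 14.21) = 5.969 V.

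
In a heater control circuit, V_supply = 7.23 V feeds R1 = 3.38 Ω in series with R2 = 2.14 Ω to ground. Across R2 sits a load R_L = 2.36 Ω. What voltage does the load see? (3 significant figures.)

First combine the lower leg with the load: R2 ‖ R_L = 1.122 Ω.
Voltage divider with the loaded lower leg: V_out = 7.23 × 1.122/(3.38 + 1.122) = 7.23 × 0.2493 = 1.802 V.

V_out ≈ 1.80 V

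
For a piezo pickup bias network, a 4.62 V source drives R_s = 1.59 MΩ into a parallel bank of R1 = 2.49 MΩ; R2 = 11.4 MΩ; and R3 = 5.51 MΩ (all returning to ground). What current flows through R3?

Parallel bank: R_p = 1/(1/2.49 + 1/11.4 + 1/5.51) = 1.491 MΩ.
V_A by voltage divider: V_A = 4.62 × 1.491/(1.59 + 1.491) = 2.236 V.
Branch current I = V_A/R3 = 2.236/5.51 = 0.4057 µA.

I ≈ 0.406 µA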